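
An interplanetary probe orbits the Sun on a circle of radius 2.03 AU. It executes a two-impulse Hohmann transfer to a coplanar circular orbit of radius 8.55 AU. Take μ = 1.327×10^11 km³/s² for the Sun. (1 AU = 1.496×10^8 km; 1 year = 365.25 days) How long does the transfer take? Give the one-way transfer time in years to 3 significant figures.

t = 6.08 years

In km: r₁ = 2.03 × 1.496×10^8 = 3.03688×10^8 km; r₂ = 8.55 × 1.496×10^8 = 1.27908×10^9 km.
The Hohmann ellipse has a_t = (r₁ + r₂)/2 = 7.91384×10^8 km.
Half the transfer-orbit period gives t = π√(a_t³/μ) = 1.920×10^8 s.
Converting: 1.920×10^8 s ÷ 3.15576×10^7 s/year (365.25 × 86400) = 6.08 years.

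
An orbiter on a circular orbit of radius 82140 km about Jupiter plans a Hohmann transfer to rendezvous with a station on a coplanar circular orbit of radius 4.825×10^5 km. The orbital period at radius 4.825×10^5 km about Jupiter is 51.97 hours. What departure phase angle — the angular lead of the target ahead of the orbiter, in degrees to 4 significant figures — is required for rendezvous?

From Kepler's third law T² = 4π²r³/μ at r = 4.825×10^5 km, T = 51.97 hours = 51.97 × 3600 s = 1.87092×10^5 s: μ = 4π²r³/T² = 1.26690×10^8 km³/s².
The Hohmann ellipse has a_t = (r₁ + r₂)/2 = 2.8232×10^5 km.
Transfer time t = π√(a_t³/μ) = 41870 s.
The target's mean motion on its circular orbit is ω₂ = √(μ/r₂³) = 3.358×10^-5 rad/s.
Angle swept by the target during transfer: ω₂·t = 1.406 rad = 80.56°.
The orbiter traverses 180° on the transfer ellipse, so the target must lead by 180° − 80.56° = 99.44°.

φ = 99.44°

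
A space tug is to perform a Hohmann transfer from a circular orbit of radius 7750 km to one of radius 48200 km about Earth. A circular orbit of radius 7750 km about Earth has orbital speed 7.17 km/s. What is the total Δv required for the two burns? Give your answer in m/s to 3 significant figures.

Δv = 3600 m/s

From the circular-orbit relation v² = μ/r at r = 7750 km: μ = v²r = (7.17)² × 7750 = 3.98419×10^5 km³/s².
Semi-major axis of the transfer orbit: a_t = (7750 + 48200)/2 = 27975 km.
Circular speed at r₁: v₁ = √(μ/r₁) = √(3.98419×10^5/7750) = 7.170 km/s.
On the transfer ellipse at r₁, v² = μ(2/r − 1/a) gives v_p = √[μ(2/r₁ − 1/a_t)] = 9.411 km/s.
First burn Δv₁ = |v_p − v₁| = 2.241 km/s.
Circular speed at r₂: v₂ = √(μ/r₂) = 2.875 km/s.
Transfer-orbit speed at r₂: v_a = √[μ(2/r₂ − 1/a_t)] = 1.513 km/s.
Second burn Δv₂ = |v₂ − v_a| = 1.362 km/s.
Δv = Δv₁ + Δv₂ = 2.241 + 1.362 = 3.603 km/s.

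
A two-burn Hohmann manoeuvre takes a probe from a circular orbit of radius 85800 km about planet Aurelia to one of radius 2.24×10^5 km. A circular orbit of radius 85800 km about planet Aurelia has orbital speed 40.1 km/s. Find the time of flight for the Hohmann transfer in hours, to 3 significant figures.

From the circular-orbit relation v² = μ/r at r = 85800 km: μ = v²r = (40.1)² × 85800 = 1.37967×10^8 km³/s².
The Hohmann ellipse has a_t = (r₁ + r₂)/2 = 1.549×10^5 km.
By Kepler's third law the transfer-orbit period is T = 2π√(a_t³/μ), so t = T/2 = 16310 s.
Converting: 16310 s ÷ 3600 s/hour = 4.53 hours.

t = 4.53 hours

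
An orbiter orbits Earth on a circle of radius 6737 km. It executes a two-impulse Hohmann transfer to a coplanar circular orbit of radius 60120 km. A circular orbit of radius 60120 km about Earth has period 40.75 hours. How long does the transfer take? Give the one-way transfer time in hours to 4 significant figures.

t = 8.448 hours

From Kepler's third law T² = 4π²r³/μ at r = 60120 km, T = 40.75 hours = 40.75 × 3600 s = 1.467×10^5 s: μ = 4π²r³/T² = 3.98618×10^5 km³/s².
The Hohmann ellipse has a_t = (r₁ + r₂)/2 = 33428.5 km.
By Kepler's third law the transfer-orbit period is T = 2π√(a_t³/μ), so t = T/2 = 30412 s.
Converting: 30412 s ÷ 3600 s/hour = 8.448 hours.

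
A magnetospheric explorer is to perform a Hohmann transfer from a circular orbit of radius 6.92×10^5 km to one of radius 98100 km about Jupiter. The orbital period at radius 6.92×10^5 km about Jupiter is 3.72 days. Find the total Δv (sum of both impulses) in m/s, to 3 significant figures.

From Kepler's third law T² = 4π²r³/μ at r = 6.92×10^5 km, T = 3.72 days = 3.72 × 86400 s = 3.21408×10^5 s: μ = 4π²r³/T² = 1.26638×10^8 km³/s².
Transfer-ellipse semi-major axis a_t = (r₁ + r₂)/2 = (6.920×10^5 + 98100)/2 = 3.9505×10^5 km.
Circular speed at r₁: v₁ = √(μ/r₁) = √(1.26638×10^8/6.920×10^5) = 13.528 km/s.
On the transfer ellipse at r₁, v² = μ(2/r − 1/a) gives v_a = √[μ(2/r₁ − 1/a_t)] = 6.7412 km/s.
First burn Δv₁ = |v_a − v₁| = 6.787 km/s.
At r₂, v₂ = √(μ/r₂) = 35.93 km/s.
Transfer-orbit speed at r₂: v_p = √[μ(2/r₂ − 1/a_t)] = 47.55 km/s.
Second burn Δv₂ = |v₂ − v_p| = 11.62 km/s.
Total Δv = Δv₁ + Δv₂ = 18.41 km/s.

Δv = 18400 m/s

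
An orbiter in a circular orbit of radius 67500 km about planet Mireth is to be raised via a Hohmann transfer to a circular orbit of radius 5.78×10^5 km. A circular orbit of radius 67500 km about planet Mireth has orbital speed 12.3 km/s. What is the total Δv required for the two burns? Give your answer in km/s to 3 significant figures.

From the circular-orbit relation v² = μ/r at r = 67500 km: μ = v²r = (12.3)² × 67500 = 1.02121×10^7 km³/s².
Transfer-ellipse semi-major axis a_t = (r₁ + r₂)/2 = (67500 + 5.780×10^5)/2 = 3.2275×10^5 km.
At r₁ the circular-orbit speed is v₁ = √(μ/r₁) = 12.30 km/s.
On the transfer ellipse at r₁, vis-viva gives v_p = √[μ(2/r₁ − 1/a_t)] = 16.46 km/s.
First burn Δv₁ = |v_p − v₁| = 4.160 km/s.
Circular speed at r₂: v₂ = √(μ/r₂) = 4.203 km/s.
Transfer-orbit speed at r₂: v_a = √[μ(2/r₂ − 1/a_t)] = 1.922 km/s.
Second burn Δv₂ = |v₂ − v_a| = 2.281 km/s.
Total Δv = Δv₁ + Δv₂ = 6.441 km/s.

Δv = 6.44 km/s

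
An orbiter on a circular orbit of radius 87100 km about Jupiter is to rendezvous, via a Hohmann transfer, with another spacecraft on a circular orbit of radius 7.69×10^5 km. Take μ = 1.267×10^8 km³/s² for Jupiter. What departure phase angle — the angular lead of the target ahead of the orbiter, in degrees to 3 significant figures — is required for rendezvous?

φ = 105°

Semi-major axis of the transfer orbit: a_t = (87100 + 7.690×10^5)/2 = 4.2805×10^5 km.
Transfer time t = π√(a_t³/μ) = 78163 s.
The target's mean motion on its circular orbit is ω₂ = √(μ/r₂³) = 1.6692×10^-5 rad/s.
Angle swept by the target during transfer: ω₂·t = 1.3047 rad = 74.75°.
Arrival is 180° from departure on the ellipse, so φ = 180° − 74.75° = 105°.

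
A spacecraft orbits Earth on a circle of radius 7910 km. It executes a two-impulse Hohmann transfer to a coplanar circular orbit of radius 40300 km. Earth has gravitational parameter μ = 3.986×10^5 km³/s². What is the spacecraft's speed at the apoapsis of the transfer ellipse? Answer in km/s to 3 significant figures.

Transfer-ellipse semi-major axis a_t = (r₁ + r₂)/2 = (7910 + 40300)/2 = 24105 km.
The apoapsis of the transfer ellipse is at r = 40300 km.
Applying v² = μ(2/r − 1/a_t): v = 1.802 km/s.

v = 1.80 km/s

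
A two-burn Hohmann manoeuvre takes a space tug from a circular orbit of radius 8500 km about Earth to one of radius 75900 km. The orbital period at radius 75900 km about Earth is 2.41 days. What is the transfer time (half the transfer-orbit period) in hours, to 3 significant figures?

t = 12.0 hours

From Kepler's third law T² = 4π²r³/μ at r = 75900 km, T = 2.41 days = 2.41 × 86400 s = 2.08224×10^5 s: μ = 4π²r³/T² = 3.98129×10^5 km³/s².
The Hohmann ellipse has a_t = (r₁ + r₂)/2 = 42200 km.
By Kepler's third law the transfer-orbit period is T = 2π√(a_t³/μ), so t = T/2 = 43160 s.
Converting: 43160 s ÷ 3600 s/hour = 12.0 hours.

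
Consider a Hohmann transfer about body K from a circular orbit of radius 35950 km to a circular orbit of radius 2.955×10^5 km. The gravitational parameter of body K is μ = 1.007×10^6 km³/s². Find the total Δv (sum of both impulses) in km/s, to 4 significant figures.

Δv = 2.761 km/s

The Hohmann ellipse has a_t = (r₁ + r₂)/2 = 1.65725×10^5 km.
Circular speed at r₁: v₁ = √(μ/r₁) = √(1.007×10^6/35950) = 5.2926 km/s.
On the transfer ellipse at r₁, vis-viva equation gives v_p = √[μ(2/r₁ − 1/a_t)] = 7.0672 km/s.
First burn Δv₁ = |v_p − v₁| = 1.775 km/s.
At r₂, v₂ = √(μ/r₂) = 1.846 km/s.
Transfer-orbit speed at r₂: v_a = √[μ(2/r₂ − 1/a_t)] = 0.8598 km/s.
Second burn Δv₂ = |v₂ − v_a| = 0.9862 km/s.
Δv = Δv₁ + Δv₂ = 1.775 + 0.9862 = 2.761 km/s.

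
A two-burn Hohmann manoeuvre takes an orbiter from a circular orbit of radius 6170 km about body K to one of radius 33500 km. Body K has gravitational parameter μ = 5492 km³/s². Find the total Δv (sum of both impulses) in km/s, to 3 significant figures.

The Hohmann ellipse has a_t = (r₁ + r₂)/2 = 19835 km.
At r₁ the circular-orbit speed is v₁ = √(μ/r₁) = 0.943458 km/s.
On the transfer ellipse at r₁, v² = μ(2/r − 1/a) gives v_p = √[μ(2/r₁ − 1/a_t)] = 1.22611 km/s.
First burn Δv₁ = |v_p − v₁| = 0.28265 km/s.
At r₂, v₂ = √(μ/r₂) = 0.404895 km/s.
Transfer-orbit speed at r₂: v_a = √[μ(2/r₂ − 1/a_t)] = 0.225824 km/s.
Second burn Δv₂ = |v₂ − v_a| = 0.17907 km/s.
Δv = Δv₁ + Δv₂ = 0.28265 + 0.17907 = 0.4617 km/s.

Δv = 0.462 km/s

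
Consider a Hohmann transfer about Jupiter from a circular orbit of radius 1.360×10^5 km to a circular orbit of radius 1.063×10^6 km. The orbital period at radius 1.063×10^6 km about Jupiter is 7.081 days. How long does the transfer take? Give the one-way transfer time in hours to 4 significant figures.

t = 35.99 hours

From Kepler's third law T² = 4π²r³/μ at r = 1.063×10^6 km, T = 7.081 days = 7.081 × 86400 s = 6.117984×10^5 s: μ = 4π²r³/T² = 1.26690×10^8 km³/s².
The Hohmann ellipse has a_t = (r₁ + r₂)/2 = 5.995×10^5 km.
Transfer time t = π√(a_t³/μ) = π√((5.995×10^5)³ / 1.26690×10^8) = 1.2956×10^5 s.
Converting: 1.2956×10^5 s ÷ 3600 s/hour = 35.99 hours.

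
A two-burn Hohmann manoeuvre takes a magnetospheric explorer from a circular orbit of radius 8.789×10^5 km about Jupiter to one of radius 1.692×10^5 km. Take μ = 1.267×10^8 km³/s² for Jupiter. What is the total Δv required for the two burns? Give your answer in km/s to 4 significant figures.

Δv = 13.26 km/s

Semi-major axis of the transfer orbit: a_t = (8.789×10^5 + 1.692×10^5)/2 = 5.2405×10^5 km.
Circular speed at r₁: v₁ = √(μ/r₁) = √(1.267×10^8/8.789×10^5) = 12.0066 km/s.
On the transfer ellipse at r₁, v² = μ(2/r − 1/a) gives v_a = √[μ(2/r₁ − 1/a_t)] = 6.82232 km/s.
First burn Δv₁ = |v_a − v₁| = 5.184 km/s.
At r₂, v₂ = √(μ/r₂) = 27.3645 km/s.
Transfer-orbit speed at r₂: v_p = √[μ(2/r₂ − 1/a_t)] = 35.4382 km/s.
Second burn Δv₂ = |v₂ − v_p| = 8.074 km/s.
Total Δv = Δv₁ + Δv₂ = 13.26 km/s.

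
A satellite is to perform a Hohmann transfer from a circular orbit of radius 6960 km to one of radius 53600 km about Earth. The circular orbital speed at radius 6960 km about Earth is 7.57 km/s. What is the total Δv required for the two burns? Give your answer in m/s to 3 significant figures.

Δv = 3920 m/s

From the circular-orbit relation v² = μ/r at r = 6960 km: μ = v²r = (7.57)² × 6960 = 3.98842×10^5 km³/s².
The Hohmann ellipse has a_t = (r₁ + r₂)/2 = 30280 km.
At r₁ the circular-orbit speed is v₁ = √(μ/r₁) = 7.5700 km/s.
Transfer-orbit speed at r₁ (vis-viva equation): v_p = √[μ(2/r₁ − 1/a_t)] = 10.072 km/s.
First burn Δv₁ = |v_p − v₁| = 2.502 km/s.
Circular speed at r₂: v₂ = √(μ/r₂) = 2.728 km/s.
Transfer-orbit speed at r₂: v_a = √[μ(2/r₂ − 1/a_t)] = 1.308 km/s.
Second burn Δv₂ = |v₂ − v_a| = 1.420 km/s.
Δv = Δv₁ + Δv₂ = 2.502 + 1.420 = 3.922 km/s.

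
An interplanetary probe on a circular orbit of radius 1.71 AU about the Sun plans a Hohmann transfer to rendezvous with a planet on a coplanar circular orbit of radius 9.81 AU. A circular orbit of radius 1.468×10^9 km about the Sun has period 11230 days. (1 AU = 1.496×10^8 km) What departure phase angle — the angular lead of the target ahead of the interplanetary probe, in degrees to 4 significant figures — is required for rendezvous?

From Kepler's third law T² = 4π²r³/μ at r = 1.468×10^9 km, T = 11230 days = 11230 × 86400 s = 9.70272×10^8 s: μ = 4π²r³/T² = 1.32663×10^11 km³/s².
In km: r₁ = 1.71 × 1.496×10^8 = 2.55816×10^8 km; r₂ = 9.81 × 1.496×10^8 = 1.467576×10^9 km.
The Hohmann ellipse has a_t = (r₁ + r₂)/2 = 8.61696×10^8 km.
Transfer time t = π√(a_t³/μ) = 2.18175×10^8 s.
The target's mean motion on its circular orbit is ω₂ = √(μ/r₂³) = 6.47850×10^-9 rad/s.
Angle swept by the target during transfer: ω₂·t = 1.4134 rad = 80.98°.
Arrival is 180° from departure on the ellipse, so φ = 180° − 80.98° = 99.02°.

φ = 99.02°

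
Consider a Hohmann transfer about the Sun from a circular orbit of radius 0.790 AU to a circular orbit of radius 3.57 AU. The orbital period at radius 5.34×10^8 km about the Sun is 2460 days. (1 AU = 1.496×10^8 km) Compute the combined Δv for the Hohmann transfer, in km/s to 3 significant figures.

Δv = 15.7 km/s

From Kepler's third law T² = 4π²r³/μ at r = 5.34×10^8 km, T = 2460 days = 2460 × 86400 s = 2.12544×10^8 s: μ = 4π²r³/T² = 1.33072×10^11 km³/s².
In km: r₁ = 0.790 × 1.496×10^8 = 1.18184×10^8 km; r₂ = 3.57 × 1.496×10^8 = 5.34072×10^8 km.
Transfer-ellipse semi-major axis a_t = (r₁ + r₂)/2 = (1.18184×10^8 + 5.34072×10^8)/2 = 3.26128×10^8 km.
Circular speed at r₁: v₁ = √(μ/r₁) = √(1.33072×10^11/1.18184×10^8) = 33.5555 km/s.
On the transfer ellipse at r₁, vis-viva equation gives v_p = √[μ(2/r₁ − 1/a_t)] = 42.9407 km/s.
First burn Δv₁ = |v_p − v₁| = 9.385 km/s.
Circular speed at r₂: v₂ = √(μ/r₂) = 15.785 km/s.
Transfer-orbit speed at r₂: v_a = √[μ(2/r₂ − 1/a_t)] = 9.5023 km/s.
Second burn Δv₂ = |v₂ − v_a| = 6.283 km/s.
Total Δv = Δv₁ + Δv₂ = 15.67 km/s.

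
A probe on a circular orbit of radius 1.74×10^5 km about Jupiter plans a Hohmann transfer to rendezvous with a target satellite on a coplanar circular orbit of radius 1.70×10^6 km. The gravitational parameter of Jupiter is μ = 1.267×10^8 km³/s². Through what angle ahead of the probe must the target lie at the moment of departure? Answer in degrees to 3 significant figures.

φ = 106°

Transfer-ellipse semi-major axis a_t = (r₁ + r₂)/2 = (1.740×10^5 + 1.700×10^6)/2 = 9.370×10^5 km.
The half-period of the transfer ellipse is t = π√(a_t³/μ) = 2.53146×10^5 s.
The target's mean motion on its circular orbit is ω₂ = √(μ/r₂³) = 5.07826×10^-6 rad/s.
Angle swept by the target during transfer: ω₂·t = 1.28554 rad = 73.66°.
The probe traverses 180° on the transfer ellipse, so the target must lead by 180° − 73.66° = 106°.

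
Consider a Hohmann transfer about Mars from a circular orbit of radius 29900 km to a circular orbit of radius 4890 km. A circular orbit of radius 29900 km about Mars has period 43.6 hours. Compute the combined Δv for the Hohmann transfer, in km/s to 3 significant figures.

Δv = 1.48 km/s

From Kepler's third law T² = 4π²r³/μ at r = 29900 km, T = 43.6 hours = 43.6 × 3600 s = 1.5696×10^5 s: μ = 4π²r³/T² = 42834.7 km³/s².
Semi-major axis of the transfer orbit: a_t = (29900 + 4890)/2 = 17395 km.
At r₁ the circular-orbit speed is v₁ = √(μ/r₁) = 1.1969 km/s.
Transfer-orbit speed at r₁ (vis-viva equation): v_a = √[μ(2/r₁ − 1/a_t)] = 0.63461 km/s.
First burn Δv₁ = |v_a − v₁| = 0.5623 km/s.
At r₂, v₂ = √(μ/r₂) = 2.9597 km/s.
Transfer-orbit speed at r₂: v_p = √[μ(2/r₂ − 1/a_t)] = 3.8803 km/s.
Second burn Δv₂ = |v₂ − v_p| = 0.9206 km/s.
Δv = Δv₁ + Δv₂ = 0.5623 + 0.9206 = 1.483 km/s.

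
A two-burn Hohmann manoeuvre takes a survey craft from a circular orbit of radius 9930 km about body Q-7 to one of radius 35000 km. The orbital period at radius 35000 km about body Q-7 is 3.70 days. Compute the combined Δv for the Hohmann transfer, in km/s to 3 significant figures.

Δv = 0.551 km/s

From Kepler's third law T² = 4π²r³/μ at r = 35000 km, T = 3.70 days = 3.70 × 86400 s = 3.1968×10^5 s: μ = 4π²r³/T² = 16562.8 km³/s².
Transfer-ellipse semi-major axis a_t = (r₁ + r₂)/2 = (9930 + 35000)/2 = 22465 km.
Circular speed at r₁: v₁ = √(μ/r₁) = √(16562.8/9930) = 1.2915 km/s.
On the transfer ellipse at r₁, v² = μ(2/r − 1/a) gives v_p = √[μ(2/r₁ − 1/a_t)] = 1.6120 km/s.
First burn Δv₁ = |v_p − v₁| = 0.3205 km/s.
At r₂, v₂ = √(μ/r₂) = 0.687911 km/s.
Transfer-orbit speed at r₂: v_a = √[μ(2/r₂ − 1/a_t)] = 0.457355 km/s.
Second burn Δv₂ = |v₂ − v_a| = 0.2306 km/s.
Total Δv = Δv₁ + Δv₂ = 0.5511 km/s.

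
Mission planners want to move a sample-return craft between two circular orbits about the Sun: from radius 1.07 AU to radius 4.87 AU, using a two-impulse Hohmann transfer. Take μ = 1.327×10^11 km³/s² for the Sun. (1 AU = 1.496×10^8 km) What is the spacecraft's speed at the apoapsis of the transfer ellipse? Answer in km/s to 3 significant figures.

v = 8.10 km/s

In km: r₁ = 1.07 × 1.496×10^8 = 1.60072×10^8 km; r₂ = 4.87 × 1.496×10^8 = 7.28552×10^8 km.
The Hohmann ellipse has a_t = (r₁ + r₂)/2 = 4.44312×10^8 km.
At apoapsis, r = 7.28552×10^8 km.
Applying v² = μ(2/r − 1/a_t): v = 8.101 km/s.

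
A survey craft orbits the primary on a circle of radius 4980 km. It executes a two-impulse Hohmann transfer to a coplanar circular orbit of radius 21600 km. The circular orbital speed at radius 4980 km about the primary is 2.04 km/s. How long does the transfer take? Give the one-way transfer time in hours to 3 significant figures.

t = 9.29 hours

From the circular-orbit relation v² = μ/r at r = 4980 km: μ = v²r = (2.04)² × 4980 = 20724.8 km³/s².
The Hohmann ellipse has a_t = (r₁ + r₂)/2 = 13290 km.
Transfer time t = π√(a_t³/μ) = π√((13290)³ / 20724.8) = 33430 s.
Converting: 33430 s ÷ 3600 s/hour = 9.29 hours.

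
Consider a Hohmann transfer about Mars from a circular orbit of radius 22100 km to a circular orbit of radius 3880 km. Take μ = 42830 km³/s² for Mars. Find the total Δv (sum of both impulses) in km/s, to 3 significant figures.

Transfer-ellipse semi-major axis a_t = (r₁ + r₂)/2 = (22100 + 3880)/2 = 12990 km.
Circular speed at r₁: v₁ = √(μ/r₁) = √(42830/22100) = 1.3921 km/s.
Transfer-orbit speed at r₁ (vis-viva): v_a = √[μ(2/r₁ − 1/a_t)] = 0.76083 km/s.
First burn Δv₁ = |v_a − v₁| = 0.6313 km/s.
Circular speed at r₂: v₂ = √(μ/r₂) = 3.3224 km/s.
Transfer-orbit speed at r₂: v_p = √[μ(2/r₂ − 1/a_t)] = 4.3336 km/s.
Second burn Δv₂ = |v₂ − v_p| = 1.011 km/s.
Δv = Δv₁ + Δv₂ = 0.6313 + 1.011 = 1.642 km/s.

Δv = 1.64 km/s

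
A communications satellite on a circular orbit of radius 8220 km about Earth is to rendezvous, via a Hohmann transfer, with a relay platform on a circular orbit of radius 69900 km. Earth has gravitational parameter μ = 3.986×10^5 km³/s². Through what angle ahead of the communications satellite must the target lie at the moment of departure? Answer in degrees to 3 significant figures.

Transfer-ellipse semi-major axis a_t = (r₁ + r₂)/2 = (8220 + 69900)/2 = 39060 km.
Transfer time t = π√(a_t³/μ) = 38413 s.
The target's mean motion on its circular orbit is ω₂ = √(μ/r₂³) = 3.4163×10^-5 rad/s.
Angle swept by the target during transfer: ω₂·t = 1.3123 rad = 75.19°.
Arrival is 180° from departure on the ellipse, so φ = 180° − 75.19° = 105°.

φ = 105°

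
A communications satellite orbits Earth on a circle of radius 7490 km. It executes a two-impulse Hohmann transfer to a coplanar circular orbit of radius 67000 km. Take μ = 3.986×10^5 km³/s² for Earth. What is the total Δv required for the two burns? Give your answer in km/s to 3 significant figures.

Transfer-ellipse semi-major axis a_t = (r₁ + r₂)/2 = (7490 + 67000)/2 = 37245 km.
At r₁ the circular-orbit speed is v₁ = √(μ/r₁) = 7.2950 km/s.
On the transfer ellipse at r₁, vis-viva gives v_p = √[μ(2/r₁ − 1/a_t)] = 9.7843 km/s.
First burn Δv₁ = |v_p − v₁| = 2.4893 km/s.
At r₂, v₂ = √(μ/r₂) = 2.4391 km/s.
Transfer-orbit speed at r₂: v_a = √[μ(2/r₂ − 1/a_t)] = 1.0938 km/s.
Second burn Δv₂ = |v₂ − v_a| = 1.3453 km/s.
Δv = Δv₁ + Δv₂ = 2.4893 + 1.3453 = 3.835 km/s.

Δv = 3.83 km/s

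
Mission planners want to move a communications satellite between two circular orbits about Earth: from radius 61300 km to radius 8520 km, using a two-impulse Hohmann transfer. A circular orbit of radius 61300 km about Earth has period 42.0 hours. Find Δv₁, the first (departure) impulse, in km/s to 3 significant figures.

Δv₁ = 1.29 km/s

From Kepler's third law T² = 4π²r³/μ at r = 61300 km, T = 42.0 hours = 42.0 × 3600 s = 1.512×10^5 s: μ = 4π²r³/T² = 3.97775×10^5 km³/s².
Semi-major axis of the transfer orbit: a_t = (61300 + 8520)/2 = 34910 km.
On the circular orbit at r = 61300 km, v_c = √(μ/r) = 2.547 km/s.
Vis-viva on the transfer ellipse at r = 61300 km gives v_t = √[μ(2/r − 1/a_t)] = 1.258 km/s.
Δv₁ = |v_t − v_c| = |1.258 − 2.547| = 1.289 km/s.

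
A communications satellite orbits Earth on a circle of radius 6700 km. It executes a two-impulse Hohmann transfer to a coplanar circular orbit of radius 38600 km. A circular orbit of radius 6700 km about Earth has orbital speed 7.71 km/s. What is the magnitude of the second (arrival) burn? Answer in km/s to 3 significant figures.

Δv₂ = 1.47 km/s

From the circular-orbit relation v² = μ/r at r = 6700 km: μ = v²r = (7.71)² × 6700 = 3.98275×10^5 km³/s².
Transfer-ellipse semi-major axis a_t = (r₁ + r₂)/2 = (6700 + 38600)/2 = 22650 km.
Circular speed at r = 38600 km: v_c = √(μ/r) = 3.212 km/s.
Transfer-orbit speed at the same r (vis-viva, a = a_t): v_t = √[μ(2/r − 1/a_t)] = 1.747 km/s.
Δv₂ = |v_t − v_c| = |1.747 − 3.212| = 1.465 km/s.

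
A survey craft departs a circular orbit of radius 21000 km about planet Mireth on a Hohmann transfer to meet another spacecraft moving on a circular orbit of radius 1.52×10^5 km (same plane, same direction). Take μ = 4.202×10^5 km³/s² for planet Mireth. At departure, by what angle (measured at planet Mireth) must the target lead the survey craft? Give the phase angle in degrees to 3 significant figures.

Transfer-ellipse semi-major axis a_t = (r₁ + r₂)/2 = (21000 + 1.520×10^5)/2 = 86500 km.
The half-period of the transfer ellipse is t = π√(a_t³/μ) = 1.23295×10^5 s.
Target angular speed ω₂ = √(μ/r₂³) = 1.09386×10^-5 rad/s.
Angle swept by the target during transfer: ω₂·t = 1.3487 rad = 77.27°.
The survey craft traverses 180° on the transfer ellipse, so the target must lead by 180° − 77.27° = 103°.

φ = 103°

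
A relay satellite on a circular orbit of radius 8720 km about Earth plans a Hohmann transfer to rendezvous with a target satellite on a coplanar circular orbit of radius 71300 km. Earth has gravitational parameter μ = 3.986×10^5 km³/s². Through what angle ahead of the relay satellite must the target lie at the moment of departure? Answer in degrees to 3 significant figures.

φ = 104°

Semi-major axis of the transfer orbit: a_t = (8720 + 71300)/2 = 40010 km.
Transfer time t = π√(a_t³/μ) = 39823 s.
Target angular speed ω₂ = √(μ/r₂³) = 3.3162×10^-5 rad/s.
Angle swept by the target during transfer: ω₂·t = 1.3206 rad = 75.66°.
Arrival is 180° from departure on the ellipse, so φ = 180° − 75.66° = 104°.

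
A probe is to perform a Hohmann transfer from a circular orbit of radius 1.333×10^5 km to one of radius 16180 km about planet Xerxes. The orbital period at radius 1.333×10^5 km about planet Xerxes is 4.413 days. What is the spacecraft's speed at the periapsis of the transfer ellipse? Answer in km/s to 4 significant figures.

From Kepler's third law T² = 4π²r³/μ at r = 1.333×10^5 km, T = 4.413 days = 4.413 × 86400 s = 3.812832×10^5 s: μ = 4π²r³/T² = 6.43213×10^5 km³/s².
Semi-major axis of the transfer orbit: a_t = (1.333×10^5 + 16180)/2 = 74740 km.
The periapsis of the transfer ellipse is at r = 16180 km.
Vis-viva: v = √[μ(2/r − 1/a_t)] = √[6.43213×10^5 × (2/16180 − 1/74740)] = 8.420 km/s.

v = 8.420 km/s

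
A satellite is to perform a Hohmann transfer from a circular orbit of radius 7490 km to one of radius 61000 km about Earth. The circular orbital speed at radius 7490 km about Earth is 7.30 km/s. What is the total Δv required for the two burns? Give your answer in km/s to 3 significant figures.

From the circular-orbit relation v² = μ/r at r = 7490 km: μ = v²r = (7.30)² × 7490 = 3.99142×10^5 km³/s².
Semi-major axis of the transfer orbit: a_t = (7490 + 61000)/2 = 34245 km.
Circular speed at r₁: v₁ = √(μ/r₁) = √(3.99142×10^5/7490) = 7.300 km/s.
On the transfer ellipse at r₁, v² = μ(2/r − 1/a) gives v_p = √[μ(2/r₁ − 1/a_t)] = 9.743 km/s.
First burn Δv₁ = |v_p − v₁| = 2.443 km/s.
At r₂, v₂ = √(μ/r₂) = 2.558 km/s.
Transfer-orbit speed at r₂: v_a = √[μ(2/r₂ − 1/a_t)] = 1.196 km/s.
Second burn Δv₂ = |v₂ − v_a| = 1.362 km/s.
Total Δv = Δv₁ + Δv₂ = 3.805 km/s.

Δv = 3.80 km/s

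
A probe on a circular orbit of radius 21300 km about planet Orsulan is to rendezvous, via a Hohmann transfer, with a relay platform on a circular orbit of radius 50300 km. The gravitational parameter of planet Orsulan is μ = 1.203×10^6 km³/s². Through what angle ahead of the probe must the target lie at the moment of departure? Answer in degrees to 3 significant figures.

φ = 71.9°

The Hohmann ellipse has a_t = (r₁ + r₂)/2 = 35800 km.
Transfer time t = π√(a_t³/μ) = 19400 s.
Target angular speed ω₂ = √(μ/r₂³) = 9.723×10^-5 rad/s.
Angle swept by the target during transfer: ω₂·t = 1.886 rad = 108.1°.
Arrival is 180° from departure on the ellipse, so φ = 180° − 108.1° = 71.9°.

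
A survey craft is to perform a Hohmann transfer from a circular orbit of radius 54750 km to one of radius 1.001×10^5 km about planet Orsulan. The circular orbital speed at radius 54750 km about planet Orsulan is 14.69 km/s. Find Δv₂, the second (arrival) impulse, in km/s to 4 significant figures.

From the circular-orbit relation v² = μ/r at r = 54750 km: μ = v²r = (14.69)² × 54750 = 1.18148×10^7 km³/s².
Semi-major axis of the transfer orbit: a_t = (54750 + 1.001×10^5)/2 = 77425 km.
Circular speed at r = 1.001×10^5 km: v_c = √(μ/r) = 10.864 km/s.
Transfer-orbit speed at the same r (vis-viva, a = a_t): v_t = √[μ(2/r − 1/a_t)] = 9.1358 km/s.
Δv₂ = |v_t − v_c| = |9.1358 − 10.864| = 1.728 km/s.

Δv₂ = 1.728 km/s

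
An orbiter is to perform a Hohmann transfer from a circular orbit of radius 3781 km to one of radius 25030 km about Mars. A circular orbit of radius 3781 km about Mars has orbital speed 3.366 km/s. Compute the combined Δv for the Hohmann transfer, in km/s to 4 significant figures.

Δv = 1.709 km/s

From the circular-orbit relation v² = μ/r at r = 3781 km: μ = v²r = (3.366)² × 3781 = 42838.6 km³/s².
Semi-major axis of the transfer orbit: a_t = (3781 + 25030)/2 = 14405.5 km.
At r₁ the circular-orbit speed is v₁ = √(μ/r₁) = 3.366 km/s.
On the transfer ellipse at r₁, vis-viva gives v_p = √[μ(2/r₁ − 1/a_t)] = 4.437 km/s.
First burn Δv₁ = |v_p − v₁| = 1.071 km/s.
At r₂, v₂ = √(μ/r₂) = 1.3082 km/s.
Transfer-orbit speed at r₂: v_a = √[μ(2/r₂ − 1/a_t)] = 0.67023 km/s.
Second burn Δv₂ = |v₂ − v_a| = 0.6380 km/s.
Δv = Δv₁ + Δv₂ = 1.071 + 0.6380 = 1.709 km/s.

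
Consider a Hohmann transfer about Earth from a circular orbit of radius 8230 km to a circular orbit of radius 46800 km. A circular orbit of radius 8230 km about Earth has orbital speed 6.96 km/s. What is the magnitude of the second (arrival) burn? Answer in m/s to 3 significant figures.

Δv₂ = 1320 m/s

From the circular-orbit relation v² = μ/r at r = 8230 km: μ = v²r = (6.96)² × 8230 = 3.98674×10^5 km³/s².
The Hohmann ellipse has a_t = (r₁ + r₂)/2 = 27515 km.
On the circular orbit at r = 46800 km, v_c = √(μ/r) = 2.9187 km/s.
Vis-viva on the transfer ellipse at r = 46800 km gives v_t = √[μ(2/r − 1/a_t)] = 1.5963 km/s.
Δv₂ = |v_t − v_c| = |1.5963 − 2.9187| = 1.322 km/s.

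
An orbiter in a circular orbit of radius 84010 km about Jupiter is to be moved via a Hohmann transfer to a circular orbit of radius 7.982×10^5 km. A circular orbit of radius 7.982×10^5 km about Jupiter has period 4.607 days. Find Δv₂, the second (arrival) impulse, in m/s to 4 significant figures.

From Kepler's third law T² = 4π²r³/μ at r = 7.982×10^5 km, T = 4.607 days = 4.607 × 86400 s = 3.980448×10^5 s: μ = 4π²r³/T² = 1.26716×10^8 km³/s².
Transfer-ellipse semi-major axis a_t = (r₁ + r₂)/2 = (84010 + 7.982×10^5)/2 = 4.41105×10^5 km.
On the circular orbit at r = 7.982×10^5 km, v_c = √(μ/r) = 12.60 km/s.
Transfer-orbit speed at the same r (vis-viva, a = a_t): v_t = √[μ(2/r − 1/a_t)] = 5.499 km/s.
Δv₂ = |v_t − v_c| = |5.499 − 12.60| = 7.101 km/s.

Δv₂ = 7101 m/s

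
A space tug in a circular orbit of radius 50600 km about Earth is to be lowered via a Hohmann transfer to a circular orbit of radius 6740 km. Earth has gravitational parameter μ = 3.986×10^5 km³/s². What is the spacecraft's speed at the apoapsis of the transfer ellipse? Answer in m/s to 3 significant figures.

The Hohmann ellipse has a_t = (r₁ + r₂)/2 = 28670 km.
At apoapsis, r = 50600 km.
Applying v² = μ(2/r − 1/a_t): v = 1.361 km/s.

v = 1360 m/s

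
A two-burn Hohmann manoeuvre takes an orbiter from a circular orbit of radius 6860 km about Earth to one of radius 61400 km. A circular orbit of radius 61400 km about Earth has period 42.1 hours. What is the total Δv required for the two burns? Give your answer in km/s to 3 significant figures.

Δv = 4.00 km/s

From Kepler's third law T² = 4π²r³/μ at r = 61400 km, T = 42.1 hours = 42.1 × 3600 s = 1.5156×10^5 s: μ = 4π²r³/T² = 3.97828×10^5 km³/s².
Semi-major axis of the transfer orbit: a_t = (6860 + 61400)/2 = 34130 km.
Circular speed at r₁: v₁ = √(μ/r₁) = √(3.97828×10^5/6860) = 7.6153 km/s.
On the transfer ellipse at r₁, vis-viva equation gives v_p = √[μ(2/r₁ − 1/a_t)] = 10.214 km/s.
First burn Δv₁ = |v_p − v₁| = 2.599 km/s.
Circular speed at r₂: v₂ = √(μ/r₂) = 2.545 km/s.
Transfer-orbit speed at r₂: v_a = √[μ(2/r₂ − 1/a_t)] = 1.141 km/s.
Second burn Δv₂ = |v₂ − v_a| = 1.404 km/s.
Total Δv = Δv₁ + Δv₂ = 4.003 km/s.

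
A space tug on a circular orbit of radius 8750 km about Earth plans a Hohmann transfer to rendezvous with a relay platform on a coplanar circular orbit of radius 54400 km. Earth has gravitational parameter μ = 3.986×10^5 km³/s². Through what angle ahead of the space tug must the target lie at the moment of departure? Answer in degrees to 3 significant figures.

φ = 100°

Semi-major axis of the transfer orbit: a_t = (8750 + 54400)/2 = 31575 km.
Transfer time t = π√(a_t³/μ) = 27919 s.
The target's mean motion on its circular orbit is ω₂ = √(μ/r₂³) = 4.9759×10^-5 rad/s.
Angle swept by the target during transfer: ω₂·t = 1.3892 rad = 79.60°.
Arrival is 180° from departure on the ellipse, so φ = 180° − 79.60° = 100°.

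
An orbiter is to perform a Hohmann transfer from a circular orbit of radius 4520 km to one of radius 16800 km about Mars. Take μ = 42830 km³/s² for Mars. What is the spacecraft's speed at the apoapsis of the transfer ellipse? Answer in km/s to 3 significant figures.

v = 1.04 km/s

The Hohmann ellipse has a_t = (r₁ + r₂)/2 = 10660 km.
At apoapsis, r = 16800 km.
From the vis-viva equation, v = √[μ(2/r − 1/a_t)] = 1.040 km/s.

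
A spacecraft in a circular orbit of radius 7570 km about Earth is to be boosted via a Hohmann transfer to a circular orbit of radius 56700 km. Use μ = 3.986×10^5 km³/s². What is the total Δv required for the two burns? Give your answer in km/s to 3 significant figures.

Δv = 3.75 km/s

The Hohmann ellipse has a_t = (r₁ + r₂)/2 = 32135 km.
Circular speed at r₁: v₁ = √(μ/r₁) = √(3.986×10^5/7570) = 7.2564 km/s.
On the transfer ellipse at r₁, vis-viva equation gives v_p = √[μ(2/r₁ − 1/a_t)] = 9.6388 km/s.
First burn Δv₁ = |v_p − v₁| = 2.382 km/s.
At r₂, v₂ = √(μ/r₂) = 2.65141 km/s.
Transfer-orbit speed at r₂: v_a = √[μ(2/r₂ − 1/a_t)] = 1.28687 km/s.
Second burn Δv₂ = |v₂ − v_a| = 1.365 km/s.
Total Δv = Δv₁ + Δv₂ = 3.747 km/s.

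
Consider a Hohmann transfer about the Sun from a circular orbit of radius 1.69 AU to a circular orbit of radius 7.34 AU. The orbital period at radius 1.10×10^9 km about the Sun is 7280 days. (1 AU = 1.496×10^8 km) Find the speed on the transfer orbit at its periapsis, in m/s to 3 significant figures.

v = 29200 m/s

From Kepler's third law T² = 4π²r³/μ at r = 1.10×10^9 km, T = 7280 days = 7280 × 86400 s = 6.28992×10^8 s: μ = 4π²r³/T² = 1.32815×10^11 km³/s².
In km: r₁ = 1.69 × 1.496×10^8 = 2.52824×10^8 km; r₂ = 7.34 × 1.496×10^8 = 1.098064×10^9 km.
The Hohmann ellipse has a_t = (r₁ + r₂)/2 = 6.75444×10^8 km.
The periapsis of the transfer ellipse is at r = 2.52824×10^8 km.
Applying v² = μ(2/r − 1/a_t): v = 29.22 km/s.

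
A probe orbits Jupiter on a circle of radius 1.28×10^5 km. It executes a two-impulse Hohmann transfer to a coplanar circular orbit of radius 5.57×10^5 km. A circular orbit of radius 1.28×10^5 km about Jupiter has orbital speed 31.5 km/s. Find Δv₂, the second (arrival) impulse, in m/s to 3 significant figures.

Δv₂ = 5870 m/s

From the circular-orbit relation v² = μ/r at r = 1.28×10^5 km: μ = v²r = (31.5)² × 1.28×10^5 = 1.27008×10^8 km³/s².
Transfer-ellipse semi-major axis a_t = (r₁ + r₂)/2 = (1.280×10^5 + 5.570×10^5)/2 = 3.425×10^5 km.
Circular speed at r = 5.570×10^5 km: v_c = √(μ/r) = 15.10 km/s.
Transfer-orbit speed at the same r (vis-viva, a = a_t): v_t = √[μ(2/r − 1/a_t)] = 9.231 km/s.
Δv₂ = |v_t − v_c| = |9.231 − 15.10| = 5.869 km/s.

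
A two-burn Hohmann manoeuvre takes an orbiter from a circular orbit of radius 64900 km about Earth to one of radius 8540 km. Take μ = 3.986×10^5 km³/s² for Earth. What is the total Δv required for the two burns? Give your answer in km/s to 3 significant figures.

Transfer-ellipse semi-major axis a_t = (r₁ + r₂)/2 = (64900 + 8540)/2 = 36720 km.
Circular speed at r₁: v₁ = √(μ/r₁) = √(3.986×10^5/64900) = 2.478 km/s.
Transfer-orbit speed at r₁ (vis-viva): v_a = √[μ(2/r₁ − 1/a_t)] = 1.195 km/s.
First burn Δv₁ = |v_a − v₁| = 1.283 km/s.
Circular speed at r₂: v₂ = √(μ/r₂) = 6.832 km/s.
Transfer-orbit speed at r₂: v_p = √[μ(2/r₂ − 1/a_t)] = 9.083 km/s.
Second burn Δv₂ = |v₂ − v_p| = 2.251 km/s.
Δv = Δv₁ + Δv₂ = 1.283 + 2.251 = 3.534 km/s.

Δv = 3.53 km/s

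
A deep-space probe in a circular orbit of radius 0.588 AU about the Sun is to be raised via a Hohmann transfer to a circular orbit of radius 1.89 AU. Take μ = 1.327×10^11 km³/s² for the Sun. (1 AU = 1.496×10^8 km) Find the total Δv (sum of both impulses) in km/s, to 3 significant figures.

In km: r₁ = 0.588 × 1.496×10^8 = 8.79648×10^7 km; r₂ = 1.89 × 1.496×10^8 = 2.82744×10^8 km.
The Hohmann ellipse has a_t = (r₁ + r₂)/2 = 1.853544×10^8 km.
Circular speed at r₁: v₁ = √(μ/r₁) = √(1.327×10^11/8.79648×10^7) = 38.840 km/s.
Transfer-orbit speed at r₁ (v² = μ(2/r − 1/a)): v_p = √[μ(2/r₁ − 1/a_t)] = 47.971 km/s.
First burn Δv₁ = |v_p − v₁| = 9.131 km/s.
At r₂, v₂ = √(μ/r₂) = 21.66 km/s.
Transfer-orbit speed at r₂: v_a = √[μ(2/r₂ − 1/a_t)] = 14.92 km/s.
Second burn Δv₂ = |v₂ − v_a| = 6.740 km/s.
Δv = Δv₁ + Δv₂ = 9.131 + 6.740 = 15.87 km/s.

Δv = 15.9 km/s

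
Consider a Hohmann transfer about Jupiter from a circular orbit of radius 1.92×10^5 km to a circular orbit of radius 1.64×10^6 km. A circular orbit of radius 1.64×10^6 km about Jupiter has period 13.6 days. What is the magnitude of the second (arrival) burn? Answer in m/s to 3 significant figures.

Δv₂ = 4750 m/s

From Kepler's third law T² = 4π²r³/μ at r = 1.64×10^6 km, T = 13.6 days = 13.6 × 86400 s = 1.17504×10^6 s: μ = 4π²r³/T² = 1.26121×10^8 km³/s².
The Hohmann ellipse has a_t = (r₁ + r₂)/2 = 9.160×10^5 km.
On the circular orbit at r = 1.640×10^6 km, v_c = √(μ/r) = 8.76942 km/s.
Transfer-orbit speed at the same r (vis-viva, a = a_t): v_t = √[μ(2/r − 1/a_t)] = 4.01489 km/s.
Δv₂ = |v_t − v_c| = |4.01489 − 8.76942| = 4.755 km/s.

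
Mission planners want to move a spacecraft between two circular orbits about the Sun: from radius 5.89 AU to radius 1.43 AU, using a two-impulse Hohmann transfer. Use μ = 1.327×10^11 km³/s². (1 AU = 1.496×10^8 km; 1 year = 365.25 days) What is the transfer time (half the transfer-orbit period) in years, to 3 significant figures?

t = 3.50 years

In km: r₁ = 5.89 × 1.496×10^8 = 8.81144×10^8 km; r₂ = 1.43 × 1.496×10^8 = 2.13928×10^8 km.
Semi-major axis of the transfer orbit: a_t = (8.81144×10^8 + 2.13928×10^8)/2 = 5.47536×10^8 km.
Half the transfer-orbit period gives t = π√(a_t³/μ) = 1.105×10^8 s.
Converting: 1.105×10^8 s ÷ 3.15576×10^7 s/year (365.25 × 86400) = 3.50 years.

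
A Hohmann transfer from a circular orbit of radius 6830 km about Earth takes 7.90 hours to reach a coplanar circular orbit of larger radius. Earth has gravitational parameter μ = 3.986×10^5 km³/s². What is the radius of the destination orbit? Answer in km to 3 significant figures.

Transfer time t = 7.90 hours = 28440 s, and t = π√(a_t³/μ).
So a_t = (μ t²/π²)^(1/3) = (3.986×10^5 × (28440)² / π²)^(1/3) = 31967 km.
Since a_t = (r₁ + r₂)/2, r₂ = 2a_t − r₁ = 2×31967 − 6830 = 57104 km.

r₂ = 57100 km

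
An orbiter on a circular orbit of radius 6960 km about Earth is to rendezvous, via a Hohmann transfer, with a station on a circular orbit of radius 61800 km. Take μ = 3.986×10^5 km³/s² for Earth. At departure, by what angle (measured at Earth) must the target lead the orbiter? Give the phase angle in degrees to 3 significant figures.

The Hohmann ellipse has a_t = (r₁ + r₂)/2 = 34380 km.
Transfer time t = π√(a_t³/μ) = 31720.5 s.
Target angular speed ω₂ = √(μ/r₂³) = 4.10947×10^-5 rad/s.
Angle swept by the target during transfer: ω₂·t = 1.3035 rad = 74.69°.
Arrival is 180° from departure on the ellipse, so φ = 180° − 74.69° = 105°.

φ = 105°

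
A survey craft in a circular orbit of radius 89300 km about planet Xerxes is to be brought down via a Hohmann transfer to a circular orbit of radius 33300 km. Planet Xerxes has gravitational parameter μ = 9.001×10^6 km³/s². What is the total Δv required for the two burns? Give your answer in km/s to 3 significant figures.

Δv = 6.04 km/s

Semi-major axis of the transfer orbit: a_t = (89300 + 33300)/2 = 61300 km.
Circular speed at r₁: v₁ = √(μ/r₁) = √(9.001×10^6/89300) = 10.04 km/s.
Transfer-orbit speed at r₁ (vis-viva): v_a = √[μ(2/r₁ − 1/a_t)] = 7.400 km/s.
First burn Δv₁ = |v_a − v₁| = 2.640 km/s.
Circular speed at r₂: v₂ = √(μ/r₂) = 16.441 km/s.
Transfer-orbit speed at r₂: v_p = √[μ(2/r₂ − 1/a_t)] = 19.844 km/s.
Second burn Δv₂ = |v₂ − v_p| = 3.403 km/s.
Δv = Δv₁ + Δv₂ = 2.640 + 3.403 = 6.043 km/s.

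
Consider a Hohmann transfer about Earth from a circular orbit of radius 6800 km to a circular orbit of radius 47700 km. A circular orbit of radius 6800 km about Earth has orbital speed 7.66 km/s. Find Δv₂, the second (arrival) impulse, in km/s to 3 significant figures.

From the circular-orbit relation v² = μ/r at r = 6800 km: μ = v²r = (7.66)² × 6800 = 3.98994×10^5 km³/s².
Transfer-ellipse semi-major axis a_t = (r₁ + r₂)/2 = (6800 + 47700)/2 = 27250 km.
On the circular orbit at r = 47700 km, v_c = √(μ/r) = 2.892 km/s.
Vis-viva on the transfer ellipse at r = 47700 km gives v_t = √[μ(2/r − 1/a_t)] = 1.445 km/s.
Δv₂ = |v_t − v_c| = |1.445 − 2.892| = 1.447 km/s.

Δv₂ = 1.45 km/s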